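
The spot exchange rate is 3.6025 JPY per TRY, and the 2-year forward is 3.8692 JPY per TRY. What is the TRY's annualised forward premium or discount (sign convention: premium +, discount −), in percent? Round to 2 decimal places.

T = 2 years.
TRY trades forward at +7.40319% vs spot over the period.
Per annum: 0.0740319 / 2 = 0.037016 = 3.70%.

+3.70%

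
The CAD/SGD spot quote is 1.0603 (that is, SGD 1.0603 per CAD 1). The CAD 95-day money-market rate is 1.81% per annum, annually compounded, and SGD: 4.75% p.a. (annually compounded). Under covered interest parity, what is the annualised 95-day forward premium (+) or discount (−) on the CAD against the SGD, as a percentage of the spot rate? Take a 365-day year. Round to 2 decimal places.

+2.86%

T = 95/365 years.
F = S · g_SGD/g_CAD = 1.0603 × 1.0121516/1.0046797 = 1.0681856.
Annualised premium = (F − S)/S × (1/T) = (1.0681856 − 1.0603)/1.0603 ÷ (95/365) = 2.86%.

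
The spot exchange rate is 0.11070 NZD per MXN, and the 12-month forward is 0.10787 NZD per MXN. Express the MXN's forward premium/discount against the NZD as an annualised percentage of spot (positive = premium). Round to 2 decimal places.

-2.56%

T = 1 year.
(F − S)/S = (0.10787 − 0.1107)/0.1107 = -0.0255646.
Annualise by dividing by T: -0.0255646 / 1 = -0.025565 → -2.56%.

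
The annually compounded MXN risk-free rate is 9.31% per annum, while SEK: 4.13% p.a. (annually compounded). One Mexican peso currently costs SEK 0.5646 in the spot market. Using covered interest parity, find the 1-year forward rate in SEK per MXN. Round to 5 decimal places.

T = 1 year.
SEK growth factor: (1 + 0.0413)^1 = 1.041300.
MXN growth factor: (1 + 0.0931)^1 = 1.093100.
Forward (SEK per MXN) = 0.5646 × 1.041300 / 1.093100 = 0.5378446.

0.53784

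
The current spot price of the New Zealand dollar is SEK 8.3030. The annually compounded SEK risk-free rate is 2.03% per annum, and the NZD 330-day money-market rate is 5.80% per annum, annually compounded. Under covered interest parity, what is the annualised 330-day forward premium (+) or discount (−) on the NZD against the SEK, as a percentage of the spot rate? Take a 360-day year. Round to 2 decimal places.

T = 330/360 years.
CIP forward (SEK per NZD) = 8.303 × 1.0185927/1.0530408 = 8.0313841.
(F − S)/S ÷ T = (8.0313841 − 8.303)/8.303/(330/360) = -0.035687 → -3.57%.

-3.57%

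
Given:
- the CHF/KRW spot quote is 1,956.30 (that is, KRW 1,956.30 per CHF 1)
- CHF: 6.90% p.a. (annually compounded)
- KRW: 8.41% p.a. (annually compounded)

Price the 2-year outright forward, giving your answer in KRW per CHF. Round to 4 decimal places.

T = 2 years.
KRW growth factor: (1 + 0.0841)^2 = 1.17527281.
CHF accumulates by (1 + 0.0690)^2 = 1.142761.
Forward (KRW per CHF) = 1956.3 × 1.17527281 / 1.142761 = 2011.957179.

2011.9572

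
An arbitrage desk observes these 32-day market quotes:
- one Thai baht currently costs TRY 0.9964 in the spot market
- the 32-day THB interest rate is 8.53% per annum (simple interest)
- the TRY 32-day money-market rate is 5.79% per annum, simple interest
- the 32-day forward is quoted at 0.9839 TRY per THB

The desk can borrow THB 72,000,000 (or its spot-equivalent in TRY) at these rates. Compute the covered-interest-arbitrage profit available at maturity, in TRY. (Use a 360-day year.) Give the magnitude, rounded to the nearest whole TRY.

T = 32/360 years.
Route A — deposit THB, sell forward: 72,000,000 × 1.0075822222 × 0.9839 = TRY 71,377,930.69.
Route B — convert at spot, deposit TRY: 72,000,000 × 0.9964 × 1.0051466667 = TRY 72,110,025.99.
The quoted forward undervalues THB, so borrow THB, convert to TRY at spot, deposit the TRY at 5.79%, and buy THB forward at 0.9839 to cover the loan.
The gap between the two covered legs is TRY 732,095.

TRY 732,095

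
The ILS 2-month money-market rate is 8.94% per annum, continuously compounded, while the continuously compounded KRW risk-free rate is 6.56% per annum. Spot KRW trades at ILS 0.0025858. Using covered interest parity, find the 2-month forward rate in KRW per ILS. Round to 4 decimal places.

T = 2/12 years.
ILS growth factor: e^(0.0894×2/12) = 1.015011558.
KRW growth factor: e^(0.0656×2/12) = 1.010993321.
So F = 0.0025858 × 1.015011558 / 1.010993321 = 0.00259607737 (ILS/KRW).
Quoted the other way: 1/0.00259607737 = 385.1965 KRW per ILS.

385.1965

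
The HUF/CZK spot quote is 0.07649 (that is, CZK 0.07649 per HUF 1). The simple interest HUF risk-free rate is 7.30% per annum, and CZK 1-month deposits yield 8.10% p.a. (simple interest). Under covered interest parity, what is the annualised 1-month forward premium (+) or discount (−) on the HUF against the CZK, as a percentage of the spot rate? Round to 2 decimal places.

+0.80%

T = 1/12 years.
CIP forward (CZK per HUF) = 0.07649 × 1.006750/1.0060833 = 0.07654069.
Annualised premium = (F − S)/S × (1/T) = (0.07654069 − 0.07649)/0.07649 ÷ (1/12) = 0.80%.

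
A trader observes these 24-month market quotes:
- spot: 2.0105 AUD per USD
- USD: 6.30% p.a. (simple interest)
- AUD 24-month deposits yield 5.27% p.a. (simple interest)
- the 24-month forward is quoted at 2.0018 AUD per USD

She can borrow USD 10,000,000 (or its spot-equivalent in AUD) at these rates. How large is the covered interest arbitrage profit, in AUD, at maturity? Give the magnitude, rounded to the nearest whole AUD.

T = 2 years.
Invest the USD and cover forward: 10,000,000 × 1.126000 × 2.0018 = AUD 22,540,268.00.
Convert at spot and invest in AUD: 10,000,000 × 2.0105 × 1.105400 = AUD 22,224,067.00.
The quoted forward overvalues USD, so borrow AUD, buy USD at spot, deposit the USD at 6.30%, and sell the proceeds forward at 2.0018.
Arbitrage profit = |22,540,268.00 − 22,224,067.00| = AUD 316,201.

AUD 316,201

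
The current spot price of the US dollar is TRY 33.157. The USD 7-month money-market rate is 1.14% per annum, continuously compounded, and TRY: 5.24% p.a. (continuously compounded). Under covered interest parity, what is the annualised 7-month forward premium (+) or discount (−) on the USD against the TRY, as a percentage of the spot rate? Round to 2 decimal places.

T = 7/12 years.
No-arbitrage forward: 33.157 × 1.0310386 / 1.0066722 = 33.959562 TRY/USD.
(F − S)/S ÷ T = (33.959562 − 33.157)/33.157/(7/12) = 0.041494 → 4.15%.

+4.15%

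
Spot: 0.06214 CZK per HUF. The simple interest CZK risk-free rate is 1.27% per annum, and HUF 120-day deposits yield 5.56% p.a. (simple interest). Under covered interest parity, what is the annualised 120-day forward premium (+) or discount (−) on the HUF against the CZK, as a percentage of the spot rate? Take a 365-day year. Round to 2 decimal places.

-4.21%

T = 120/365 years.
F = S · g_CZK/g_HUF = 0.06214 × 1.0041753/1.0182795 = 0.06127930.
Annualised premium = (F − S)/S × (1/T) = (0.06127930 − 0.06214)/0.06214 ÷ (120/365) = -4.21%.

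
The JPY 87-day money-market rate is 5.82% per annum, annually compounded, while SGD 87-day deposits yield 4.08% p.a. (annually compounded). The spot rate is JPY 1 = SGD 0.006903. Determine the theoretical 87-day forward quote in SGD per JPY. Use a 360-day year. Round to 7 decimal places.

0.0068754

T = 87/360 years.
SGD accumulates by (1 + 0.0408)^(87/360) = 1.009711.
JPY accumulates by (1 + 0.0582)^(87/360) = 1.0137648.
So F = 0.006903 × 1.009711 / 1.0137648 = 0.006875397 (SGD/JPY).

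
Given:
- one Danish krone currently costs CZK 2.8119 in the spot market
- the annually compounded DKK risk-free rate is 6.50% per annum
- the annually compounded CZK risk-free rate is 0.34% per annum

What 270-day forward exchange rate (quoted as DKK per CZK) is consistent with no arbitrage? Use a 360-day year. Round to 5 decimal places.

0.37188

T = 270/360 years.
Growth of 1 CZK over T: (1 + 0.0034)^(270/360) = 1.0025489.
DKK accumulates by (1 + 0.0650)^(270/360) = 1.0483643.
So F = 2.8119 × 1.0025489 / 1.0483643 = 2.689015 (CZK/DKK).
Quoted the other way: 1/2.689015 = 0.37188 DKK per CZK.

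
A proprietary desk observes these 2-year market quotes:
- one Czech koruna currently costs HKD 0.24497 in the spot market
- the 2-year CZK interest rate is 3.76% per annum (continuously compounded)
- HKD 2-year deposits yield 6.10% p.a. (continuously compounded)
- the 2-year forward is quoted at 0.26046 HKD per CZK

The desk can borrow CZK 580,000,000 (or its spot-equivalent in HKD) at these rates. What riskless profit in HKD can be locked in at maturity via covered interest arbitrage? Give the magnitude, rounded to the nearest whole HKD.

T = 2 years.
Route A — deposit CZK, sell forward: 580,000,000 × 1.07809974927 × 0.26046 = HKD 162,865,079.20.
Route B — convert at spot, deposit HKD: 580,000,000 × 0.24497 × 1.12975410178 = HKD 160,518,400.14.
The quoted forward overvalues CZK, so borrow HKD, buy CZK at spot, deposit the CZK at 3.76%, and sell the proceeds forward at 0.26046.
The gap between the two covered legs is HKD 2,346,679.

HKD 2,346,679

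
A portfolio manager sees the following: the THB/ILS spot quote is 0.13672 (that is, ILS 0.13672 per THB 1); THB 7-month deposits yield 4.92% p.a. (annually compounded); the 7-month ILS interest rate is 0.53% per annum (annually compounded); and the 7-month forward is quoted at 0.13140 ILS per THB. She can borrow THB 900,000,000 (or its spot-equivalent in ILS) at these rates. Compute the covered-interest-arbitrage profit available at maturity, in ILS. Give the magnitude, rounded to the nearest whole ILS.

ILS 1,807,947

T = 7/12 years.
Invest the THB and cover forward: 900,000,000 × 1.0284124631 × 0.13140 = ILS 121,620,057.89.
Convert at spot and invest in ILS: 900,000,000 × 0.13672 × 1.00308826147 = ILS 123,428,004.40.
The quoted forward undervalues THB, so borrow THB, convert to ILS at spot, deposit the ILS at 0.53%, and buy THB forward at 0.13140 to cover the loan.
Profit = 123,428,004.40 − 121,620,057.89 = ILS 1,807,947.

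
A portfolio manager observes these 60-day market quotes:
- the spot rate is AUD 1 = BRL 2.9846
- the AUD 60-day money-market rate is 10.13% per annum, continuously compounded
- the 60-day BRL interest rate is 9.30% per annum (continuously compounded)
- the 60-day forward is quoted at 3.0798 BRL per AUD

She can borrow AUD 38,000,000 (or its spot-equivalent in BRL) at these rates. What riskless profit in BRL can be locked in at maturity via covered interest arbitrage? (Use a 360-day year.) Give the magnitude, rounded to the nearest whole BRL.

BRL 3,838,647

T = 60/360 years.
Invest the AUD and cover forward: 38,000,000 × 1.01702666229 × 3.0798 = BRL 119,025,071.15.
Convert at spot and invest in BRL: 38,000,000 × 2.9846 × 1.01562074806 = BRL 115,186,424.02.
The quoted forward overvalues AUD, so borrow BRL, buy AUD at spot, deposit the AUD at 10.13%, and sell the proceeds forward at 3.0798.
The gap between the two covered legs is BRL 3,838,647.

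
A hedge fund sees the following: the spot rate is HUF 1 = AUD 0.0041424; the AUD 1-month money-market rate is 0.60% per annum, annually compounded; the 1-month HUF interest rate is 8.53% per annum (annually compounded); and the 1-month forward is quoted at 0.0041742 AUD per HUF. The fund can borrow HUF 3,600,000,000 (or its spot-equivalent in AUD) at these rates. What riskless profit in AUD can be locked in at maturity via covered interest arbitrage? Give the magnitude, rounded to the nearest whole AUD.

AUD 209,900

T = 1/12 years.
Route A — deposit HUF, sell forward: 3,600,000,000 × 1.0068446891 × 0.0041742 = AUD 15,129,975.96.
Route B — convert at spot, deposit AUD: 3,600,000,000 × 0.0041424 × 1.0004986302 = AUD 14,920,075.89.
The quoted forward overvalues HUF, so borrow AUD, buy HUF at spot, deposit the HUF at 8.53%, and sell the proceeds forward at 0.0041742.
The gap between the two covered legs is AUD 209,900.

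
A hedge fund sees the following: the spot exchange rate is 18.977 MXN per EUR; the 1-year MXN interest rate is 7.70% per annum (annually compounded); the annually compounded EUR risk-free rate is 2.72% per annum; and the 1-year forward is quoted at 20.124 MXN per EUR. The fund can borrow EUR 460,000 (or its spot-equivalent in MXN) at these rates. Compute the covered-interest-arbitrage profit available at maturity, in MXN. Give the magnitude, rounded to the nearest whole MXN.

MXN 107,246

T = 1 year.
Keep in EUR, deliver into the forward: 460,000·1.027200·20.124 = MXN 9,508,831.49.
Swap to MXN now, deposit: 460,000·18.977·1.077000 = MXN 9,401,585.34.
The quoted forward overvalues EUR, so borrow MXN, buy EUR at spot, deposit the EUR at 2.72%, and sell the proceeds forward at 20.124.
The gap between the two covered legs is MXN 107,246.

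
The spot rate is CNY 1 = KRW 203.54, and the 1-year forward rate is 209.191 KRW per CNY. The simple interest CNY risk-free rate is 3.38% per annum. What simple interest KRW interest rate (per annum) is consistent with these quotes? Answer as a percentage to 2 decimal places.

6.25%

T = 1 year.
By CIP, F/S equals the KRW-to-CNY growth ratio: 209.191/203.54 = 1.0277636.
CNY growth factor: 1 + 0.0338×1 = 1.033800.
Hence g_KRW = 1.062502.
(1.062502 − 1)/T = 0.062502, i.e. 6.25%.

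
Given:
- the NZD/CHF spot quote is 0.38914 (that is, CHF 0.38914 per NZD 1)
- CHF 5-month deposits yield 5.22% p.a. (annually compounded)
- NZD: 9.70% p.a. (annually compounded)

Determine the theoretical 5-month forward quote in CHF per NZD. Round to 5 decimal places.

0.38244

T = 5/12 years.
CHF growth factor: (1 + 0.0522)^(5/12) = 1.0214277.
NZD growth factor: (1 + 0.0970)^(5/12) = 1.0393283.
Forward (CHF per NZD) = 0.38914 × 1.0214277 / 1.0393283 = 0.3824377.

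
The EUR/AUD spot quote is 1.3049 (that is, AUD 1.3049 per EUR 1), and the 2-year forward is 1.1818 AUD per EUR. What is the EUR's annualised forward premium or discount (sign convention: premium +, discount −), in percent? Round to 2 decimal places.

-4.72%

T = 2 years.
(F − S)/S = (1.1818 − 1.3049)/1.3049 = -0.0943367.
×(1/T) gives -4.72% p.a.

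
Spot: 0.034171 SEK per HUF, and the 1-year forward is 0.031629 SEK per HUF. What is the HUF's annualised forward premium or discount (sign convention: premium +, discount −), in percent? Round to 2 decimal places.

-7.44%

T = 1 year.
(F − S)/S = (0.031629 − 0.034171)/0.034171 = -0.0743906.
×(1/T) gives -7.44% p.a.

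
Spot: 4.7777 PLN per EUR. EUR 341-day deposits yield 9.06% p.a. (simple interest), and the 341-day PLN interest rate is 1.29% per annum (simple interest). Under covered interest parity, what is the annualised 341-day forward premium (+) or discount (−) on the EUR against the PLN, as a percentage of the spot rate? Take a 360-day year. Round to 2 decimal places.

T = 341/360 years.
F = S · g_PLN/g_EUR = 4.7777 × 1.0122192/1.0858183 = 4.4538572.
Annualised premium = (F − S)/S × (1/T) = (4.4538572 − 4.7777)/4.7777 ÷ (341/360) = -7.16%.

-7.16%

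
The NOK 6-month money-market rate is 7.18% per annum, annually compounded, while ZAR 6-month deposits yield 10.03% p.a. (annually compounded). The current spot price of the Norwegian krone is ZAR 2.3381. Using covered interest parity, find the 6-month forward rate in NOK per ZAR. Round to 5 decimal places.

T = 6/12 years.
Growth of 1 ZAR over T: (1 + 0.1003)^(6/12) = 1.0489519.
NOK growth factor: (1 + 0.0718)^(6/12) = 1.0352777.
So F = 2.3381 × 1.0489519 / 1.0352777 = 2.368982 (ZAR/NOK).
Invert for NOK per ZAR: 1 / 2.368982 = 0.42212.

0.42212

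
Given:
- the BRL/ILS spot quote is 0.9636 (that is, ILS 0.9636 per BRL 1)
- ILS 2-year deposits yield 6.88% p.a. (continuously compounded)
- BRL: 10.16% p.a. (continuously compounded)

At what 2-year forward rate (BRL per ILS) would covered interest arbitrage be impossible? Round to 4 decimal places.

1.1081

T = 2 years.
ILS accumulates by e^(0.0688×2) = 1.1475165.
Growth of 1 BRL over T: e^(0.1016×2) = 1.2253175.
CIP: F = S · (grow ILS)/(grow BRL) = 0.9636 × 1.1475165/1.2253175 = 0.9024166 ILS per BRL.
Invert for BRL per ILS: 1 / 0.9024166 = 1.1081.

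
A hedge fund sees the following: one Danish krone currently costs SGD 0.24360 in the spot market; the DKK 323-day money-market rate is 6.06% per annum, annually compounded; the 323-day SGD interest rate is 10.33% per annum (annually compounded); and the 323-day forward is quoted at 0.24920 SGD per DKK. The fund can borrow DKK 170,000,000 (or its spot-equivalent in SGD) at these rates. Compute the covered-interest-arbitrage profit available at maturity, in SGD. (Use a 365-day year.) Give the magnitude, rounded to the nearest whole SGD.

SGD 547,833

T = 323/365 years.
Invest the DKK and cover forward: 170,000,000 × 1.0534439567 × 0.24920 = SGD 44,628,099.78.
Convert at spot and invest in SGD: 170,000,000 × 0.24360 × 1.0908899176 = SGD 45,175,933.27.
The quoted forward undervalues DKK, so borrow DKK, convert to SGD at spot, deposit the SGD at 10.33%, and buy DKK forward at 0.24920 to cover the loan.
The gap between the two covered legs is SGD 547,833.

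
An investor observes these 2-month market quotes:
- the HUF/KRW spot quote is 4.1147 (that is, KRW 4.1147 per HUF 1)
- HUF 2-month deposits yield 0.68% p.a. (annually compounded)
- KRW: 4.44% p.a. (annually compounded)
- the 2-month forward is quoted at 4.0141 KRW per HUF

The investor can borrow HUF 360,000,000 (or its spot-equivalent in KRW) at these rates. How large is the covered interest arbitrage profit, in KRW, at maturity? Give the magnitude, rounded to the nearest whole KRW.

KRW 45,346,975

T = 2/12 years.
Keep in HUF, deliver into the forward: 360,000,000·1.001130135502·4.0141 = KRW 1,446,709,131.69.
Swap to KRW now, deposit: 360,000,000·4.1147·1.00726670157 = KRW 1,492,056,106.90.
The quoted forward undervalues HUF, so borrow HUF, convert to KRW at spot, deposit the KRW at 4.44%, and buy HUF forward at 4.0141 to cover the loan.
Profit = 1,492,056,106.90 − 1,446,709,131.69 = KRW 45,346,975.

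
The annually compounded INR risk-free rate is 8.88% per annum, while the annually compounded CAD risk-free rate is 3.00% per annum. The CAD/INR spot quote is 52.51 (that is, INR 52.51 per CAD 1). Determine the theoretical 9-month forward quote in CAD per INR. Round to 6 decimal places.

0.018267

T = 9/12 years.
Growth of 1 INR over T: (1 + 0.0888)^(9/12) = 1.0658868.
CAD growth factor: (1 + 0.0300)^(9/12) = 1.0224167.
Forward (INR per CAD) = 52.51 × 1.0658868 / 1.0224167 = 54.74257.
Invert for CAD per INR: 1 / 54.74257 = 0.018267.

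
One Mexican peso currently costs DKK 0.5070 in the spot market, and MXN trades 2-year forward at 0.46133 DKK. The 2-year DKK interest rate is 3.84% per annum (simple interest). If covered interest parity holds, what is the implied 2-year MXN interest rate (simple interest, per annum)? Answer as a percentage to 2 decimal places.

T = 2 years.
By CIP, F/S equals the DKK-to-MXN growth ratio: 0.46133/0.507 = 0.9099211.
DKK growth factor: 1 + 0.0384×2 = 1.076800.
So the MXN growth factor = 1.1833993.
r = (1.1833993 − 1)/2 = 0.091700 → 9.17%.

9.17%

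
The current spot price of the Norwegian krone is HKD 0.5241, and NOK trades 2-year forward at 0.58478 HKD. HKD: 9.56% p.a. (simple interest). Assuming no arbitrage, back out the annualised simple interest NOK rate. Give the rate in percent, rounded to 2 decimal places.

T = 2 years.
By CIP, F/S equals the HKD-to-NOK growth ratio: 0.58478/0.5241 = 1.1157794.
HKD growth factor: 1 + 0.0956×2 = 1.191200.
That pins the NOK growth at 1.0675945.
(1.0675945 − 1)/T = 0.033797, i.e. 3.38%.

3.38%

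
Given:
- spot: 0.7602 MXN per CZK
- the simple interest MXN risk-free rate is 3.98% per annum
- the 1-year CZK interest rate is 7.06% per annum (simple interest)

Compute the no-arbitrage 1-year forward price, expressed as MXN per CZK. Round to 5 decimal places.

0.73833

T = 1 year.
MXN growth factor: 1 + 0.0398×1 = 1.039800.
CZK accumulates by 1 + 0.0706×1 = 1.070600.
CIP: F = S · (grow MXN)/(grow CZK) = 0.7602 × 1.039800/1.070600 = 0.7383299 MXN per CZK.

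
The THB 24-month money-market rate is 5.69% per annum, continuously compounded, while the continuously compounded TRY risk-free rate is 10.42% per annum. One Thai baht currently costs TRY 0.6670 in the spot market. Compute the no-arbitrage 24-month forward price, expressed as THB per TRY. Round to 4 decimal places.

1.3639

T = 2 years.
Growth of 1 TRY over T: e^(0.1042×2) = 1.2317058.
THB growth factor: e^(0.0569×2) = 1.120528.
So F = 0.667 × 1.2317058 / 1.120528 = 0.7331792 (TRY/THB).
Invert for THB per TRY: 1 / 0.7331792 = 1.3639.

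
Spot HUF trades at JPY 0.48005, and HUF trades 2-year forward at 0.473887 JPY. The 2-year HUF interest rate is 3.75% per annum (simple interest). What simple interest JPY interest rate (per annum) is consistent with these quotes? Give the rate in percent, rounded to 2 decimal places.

3.06%

T = 2 years.
F/S = 0.473887/0.48005 = 0.9871618 = (growth of JPY) / (growth of HUF).
The HUF side grows by 1 + 0.0375×2 = 1.075000.
So the JPY growth factor = 1.0611989.
r = (1.0611989 − 1)/2 = 0.030599 → 3.06%.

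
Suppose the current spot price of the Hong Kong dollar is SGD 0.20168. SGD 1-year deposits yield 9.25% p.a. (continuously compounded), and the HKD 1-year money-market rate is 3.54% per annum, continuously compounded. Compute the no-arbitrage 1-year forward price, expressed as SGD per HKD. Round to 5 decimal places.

0.21353

T = 1 year.
Growth of 1 SGD over T: e^(0.0925×1) = 1.0969131.
HKD growth factor: e^(0.0354×1) = 1.036034.
CIP: F = S · (grow SGD)/(grow HKD) = 0.20168 × 1.0969131/1.036034 = 0.2135311 SGD per HKD.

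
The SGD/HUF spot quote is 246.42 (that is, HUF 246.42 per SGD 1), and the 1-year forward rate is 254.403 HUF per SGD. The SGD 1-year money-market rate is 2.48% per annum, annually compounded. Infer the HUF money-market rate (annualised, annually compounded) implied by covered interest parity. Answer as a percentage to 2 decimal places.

5.80%

T = 1 year.
F/S = 254.403/246.42 = 1.0323959 = (growth of HUF) / (growth of SGD).
SGD growth factor: (1 + 0.0248)^1 = 1.024800.
Hence g_HUF = 1.0579993.
Annualise: 1.0579993^(1/1) − 1 = 0.057999 = 5.80%.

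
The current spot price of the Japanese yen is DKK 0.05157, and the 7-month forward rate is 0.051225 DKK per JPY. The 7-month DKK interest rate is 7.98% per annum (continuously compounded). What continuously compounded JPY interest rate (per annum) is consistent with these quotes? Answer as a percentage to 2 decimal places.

T = 7/12 years.
F/S = 0.051225/0.05157 = 0.9933101 = (growth of DKK) / (growth of JPY).
The DKK side grows by e^(0.0798×7/12) = 1.0476505.
That pins the JPY growth at 1.0547064.
r = ln(1.0547064)/(7/12) = 0.091307 → 9.13%.

9.13%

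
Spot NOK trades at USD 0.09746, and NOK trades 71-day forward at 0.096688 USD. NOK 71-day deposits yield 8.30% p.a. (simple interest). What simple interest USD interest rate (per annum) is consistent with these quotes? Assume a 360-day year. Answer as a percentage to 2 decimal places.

4.22%

T = 71/360 years.
CIP gives F = S · g_USD/g_NOK, so g_USD/g_NOK = 0.096688/0.09746 = 0.9920788.
NOK growth factor: 1 + 0.0830×71/360 = 1.0163694.
That pins the USD growth at 1.0083185.
r = (1.0083185 − 1)/(71/360) = 0.042178 → 4.22%.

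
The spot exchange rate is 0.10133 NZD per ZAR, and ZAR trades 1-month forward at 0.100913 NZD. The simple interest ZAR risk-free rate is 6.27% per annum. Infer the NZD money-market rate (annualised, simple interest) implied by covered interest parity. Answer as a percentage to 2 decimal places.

1.31%

T = 1/12 years.
F/S = 0.100913/0.10133 = 0.9958847 = (growth of NZD) / (growth of ZAR).
The ZAR side grows by 1 + 0.0627×1/12 = 1.005225.
So the NZD growth factor = 1.0010882.
(1.0010882 − 1)/T = 0.013058, i.e. 1.31%.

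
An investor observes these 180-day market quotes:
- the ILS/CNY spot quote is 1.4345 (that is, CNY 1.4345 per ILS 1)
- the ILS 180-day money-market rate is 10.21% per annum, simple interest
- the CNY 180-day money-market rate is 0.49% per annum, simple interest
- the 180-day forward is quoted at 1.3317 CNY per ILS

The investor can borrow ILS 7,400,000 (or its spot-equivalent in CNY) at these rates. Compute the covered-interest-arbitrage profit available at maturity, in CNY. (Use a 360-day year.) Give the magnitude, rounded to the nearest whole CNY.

T = 180/360 years.
Invest the ILS and cover forward: 7,400,000 × 1.051050 × 1.3317 = CNY 10,357,656.31.
Convert at spot and invest in CNY: 7,400,000 × 1.4345 × 1.002450 = CNY 10,641,307.49.
The quoted forward undervalues ILS, so borrow ILS, convert to CNY at spot, deposit the CNY at 0.49%, and buy ILS forward at 1.3317 to cover the loan.
The gap between the two covered legs is CNY 283,651.

CNY 283,651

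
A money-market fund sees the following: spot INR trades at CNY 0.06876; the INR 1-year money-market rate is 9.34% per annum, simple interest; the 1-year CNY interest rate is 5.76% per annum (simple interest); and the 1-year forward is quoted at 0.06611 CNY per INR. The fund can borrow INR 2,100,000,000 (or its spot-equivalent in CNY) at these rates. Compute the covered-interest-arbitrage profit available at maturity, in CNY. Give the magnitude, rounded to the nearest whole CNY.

CNY 915,394

T = 1 year.
Keep in INR, deliver into the forward: 2,100,000,000·1.093400·0.06611 = CNY 151,797,815.40.
Swap to CNY now, deposit: 2,100,000,000·0.06876·1.057600 = CNY 152,713,209.60.
The quoted forward undervalues INR, so borrow INR, convert to CNY at spot, deposit the CNY at 5.76%, and buy INR forward at 0.06611 to cover the loan.
Profit = 152,713,209.60 − 151,797,815.40 = CNY 915,394.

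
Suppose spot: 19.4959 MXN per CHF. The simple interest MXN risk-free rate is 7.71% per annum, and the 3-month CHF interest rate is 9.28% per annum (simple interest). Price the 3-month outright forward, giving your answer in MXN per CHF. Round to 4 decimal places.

19.4211

T = 3/12 years.
MXN growth factor: 1 + 0.0771×3/12 = 1.019275.
Growth of 1 CHF over T: 1 + 0.0928×3/12 = 1.023200.
So F = 19.4959 × 1.019275 / 1.023200 = 19.421114 (MXN/CHF).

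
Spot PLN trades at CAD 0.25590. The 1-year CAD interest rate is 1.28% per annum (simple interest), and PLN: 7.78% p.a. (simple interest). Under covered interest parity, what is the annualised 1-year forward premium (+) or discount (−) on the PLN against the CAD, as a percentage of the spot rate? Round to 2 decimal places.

-6.03%

T = 1 year.
F = S · g_CAD/g_PLN = 0.2559 × 1.012800/1.077800 = 0.24046717.
(F − S)/S ÷ T = (0.24046717 − 0.2559)/0.2559/1 = -0.060308 → -6.03%.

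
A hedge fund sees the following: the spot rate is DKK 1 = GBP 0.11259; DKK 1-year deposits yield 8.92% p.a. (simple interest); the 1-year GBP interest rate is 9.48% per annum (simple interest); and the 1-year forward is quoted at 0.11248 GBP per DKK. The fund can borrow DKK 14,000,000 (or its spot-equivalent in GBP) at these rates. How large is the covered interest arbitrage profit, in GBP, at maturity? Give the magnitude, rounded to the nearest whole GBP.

GBP 10,504

T = 1 year.
Invest the DKK and cover forward: 14,000,000 × 1.089200 × 0.11248 = GBP 1,715,185.02.
Convert at spot and invest in GBP: 14,000,000 × 0.11259 × 1.094800 = GBP 1,725,689.45.
The quoted forward undervalues DKK, so borrow DKK, convert to GBP at spot, deposit the GBP at 9.48%, and buy DKK forward at 0.11248 to cover the loan.
The gap between the two covered legs is GBP 10,504.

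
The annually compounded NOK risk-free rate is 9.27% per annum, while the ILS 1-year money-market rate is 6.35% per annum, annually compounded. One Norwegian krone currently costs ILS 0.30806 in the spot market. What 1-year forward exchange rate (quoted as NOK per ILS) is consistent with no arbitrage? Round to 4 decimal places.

T = 1 year.
Growth of 1 ILS over T: (1 + 0.0635)^1 = 1.063500.
NOK growth factor: (1 + 0.0927)^1 = 1.092700.
CIP: F = S · (grow ILS)/(grow NOK) = 0.30806 × 1.063500/1.092700 = 0.2998278 ILS per NOK.
Quoted the other way: 1/0.2998278 = 3.3352 NOK per ILS.

3.3352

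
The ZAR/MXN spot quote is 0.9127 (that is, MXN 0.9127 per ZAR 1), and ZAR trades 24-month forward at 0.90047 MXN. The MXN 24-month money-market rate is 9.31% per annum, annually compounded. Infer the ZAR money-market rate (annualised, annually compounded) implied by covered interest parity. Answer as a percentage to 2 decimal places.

T = 2 years.
By CIP, F/S equals the MXN-to-ZAR growth ratio: 0.90047/0.9127 = 0.9866002.
MXN growth factor: (1 + 0.0931)^2 = 1.1948676.
So the ZAR growth factor = 1.211096.
Annualise: 1.211096^(1/2) − 1 = 0.100498 = 10.05%.

10.05%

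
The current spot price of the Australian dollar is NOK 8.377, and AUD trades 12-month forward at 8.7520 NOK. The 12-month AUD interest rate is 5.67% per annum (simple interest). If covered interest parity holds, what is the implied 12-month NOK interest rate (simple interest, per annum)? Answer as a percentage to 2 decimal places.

10.40%

T = 1 year.
F/S = 8.752/8.377 = 1.0447654 = (growth of NOK) / (growth of AUD).
AUD growth factor: 1 + 0.0567×1 = 1.056700.
So the NOK growth factor = 1.1040036.
(1.1040036 − 1)/T = 0.104004, i.e. 10.40%.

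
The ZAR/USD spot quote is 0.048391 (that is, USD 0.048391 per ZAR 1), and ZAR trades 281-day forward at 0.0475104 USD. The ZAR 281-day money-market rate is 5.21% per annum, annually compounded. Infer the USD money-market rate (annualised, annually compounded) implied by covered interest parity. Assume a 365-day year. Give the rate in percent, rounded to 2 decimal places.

T = 281/365 years.
By CIP, F/S equals the USD-to-ZAR growth ratio: 0.0475104/0.048391 = 0.9818024.
The ZAR side grows by (1 + 0.0521)^(281/365) = 1.0398744.
Hence g_USD = 1.0209512.
Annualise: 1.0209512^(365/281) − 1 = 0.027299 = 2.73%.

2.73%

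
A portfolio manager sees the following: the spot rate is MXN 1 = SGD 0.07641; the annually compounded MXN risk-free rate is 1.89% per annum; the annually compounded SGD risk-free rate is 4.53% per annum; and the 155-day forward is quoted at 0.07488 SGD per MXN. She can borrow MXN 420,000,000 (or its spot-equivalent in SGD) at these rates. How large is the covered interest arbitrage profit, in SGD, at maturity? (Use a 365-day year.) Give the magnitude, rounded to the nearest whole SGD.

T = 155/365 years.
Keep in MXN, deliver into the forward: 420,000,000·1.0079828179·0.07488 = SGD 31,700,656.43.
Swap to SGD now, deposit: 420,000,000·0.07641·1.0189920942 = SGD 32,701,698.09.
The quoted forward undervalues MXN, so borrow MXN, convert to SGD at spot, deposit the SGD at 4.53%, and buy MXN forward at 0.07488 to cover the loan.
Profit = 32,701,698.09 − 31,700,656.43 = SGD 1,001,042.

SGD 1,001,042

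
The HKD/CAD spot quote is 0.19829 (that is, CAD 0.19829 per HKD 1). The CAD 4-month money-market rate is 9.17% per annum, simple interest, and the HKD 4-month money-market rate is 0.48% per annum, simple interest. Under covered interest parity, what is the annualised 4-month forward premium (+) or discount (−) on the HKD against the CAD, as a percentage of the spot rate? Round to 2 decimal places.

+8.68%

T = 4/12 years.
CIP forward (CAD per HKD) = 0.19829 × 1.0305667/1.001600 = 0.20402463.
Annualised premium = (F − S)/S × (1/T) = (0.20402463 − 0.19829)/0.19829 ÷ (4/12) = 8.68%.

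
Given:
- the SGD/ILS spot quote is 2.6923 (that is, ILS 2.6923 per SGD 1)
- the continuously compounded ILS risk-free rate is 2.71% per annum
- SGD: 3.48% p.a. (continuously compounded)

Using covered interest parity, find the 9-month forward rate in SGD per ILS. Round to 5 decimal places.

T = 9/12 years.
Growth of 1 ILS over T: e^(0.0271×9/12) = 1.020533.
Growth of 1 SGD over T: e^(0.0348×9/12) = 1.0264436.
So F = 2.6923 × 1.020533 / 1.0264436 = 2.676797 (ILS/SGD).
Quoted the other way: 1/2.676797 = 0.37358 SGD per ILS.

0.37358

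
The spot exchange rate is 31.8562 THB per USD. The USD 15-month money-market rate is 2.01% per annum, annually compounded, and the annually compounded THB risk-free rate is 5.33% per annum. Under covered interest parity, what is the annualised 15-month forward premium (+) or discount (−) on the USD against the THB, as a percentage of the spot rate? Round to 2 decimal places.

+3.27%

T = 15/12 years.
CIP forward (THB per USD) = 31.8562 × 1.0670631/1.0251878 = 33.1574132.
(F − S)/S ÷ T = (33.1574132 − 31.8562)/31.8562/(15/12) = 0.032677 → 3.27%.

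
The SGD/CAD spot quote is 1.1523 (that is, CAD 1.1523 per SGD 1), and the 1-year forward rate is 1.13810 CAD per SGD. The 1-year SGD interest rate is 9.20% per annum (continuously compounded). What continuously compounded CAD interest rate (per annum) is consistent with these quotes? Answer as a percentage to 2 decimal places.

T = 1 year.
CIP gives F = S · g_CAD/g_SGD, so g_CAD/g_SGD = 1.1381/1.1523 = 0.9876768.
SGD growth factor: e^(0.0920×1) = 1.0963648.
That pins the CAD growth at 1.0828541.
r = ln(1.0828541)/1 = 0.079600 → 7.96%.

7.96%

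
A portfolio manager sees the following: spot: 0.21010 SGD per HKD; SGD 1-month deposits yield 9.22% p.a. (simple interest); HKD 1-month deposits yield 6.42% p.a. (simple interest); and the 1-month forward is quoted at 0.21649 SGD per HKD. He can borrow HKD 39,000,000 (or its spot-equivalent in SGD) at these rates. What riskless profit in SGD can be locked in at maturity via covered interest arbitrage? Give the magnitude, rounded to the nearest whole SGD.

SGD 231,424

T = 1/12 years.
Route A — deposit HKD, sell forward: 39,000,000 × 1.005350 × 0.21649 = SGD 8,488,280.64.
Route B — convert at spot, deposit SGD: 39,000,000 × 0.21010 × 1.007683333 = SGD 8,256,856.46.
The quoted forward overvalues HKD, so borrow SGD, buy HKD at spot, deposit the HKD at 6.42%, and sell the proceeds forward at 0.21649.
Profit = 8,488,280.64 − 8,256,856.46 = SGD 231,424.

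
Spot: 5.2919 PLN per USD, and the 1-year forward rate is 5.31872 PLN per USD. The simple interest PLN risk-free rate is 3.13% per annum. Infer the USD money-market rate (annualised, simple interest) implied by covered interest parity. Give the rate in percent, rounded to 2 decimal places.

T = 1 year.
CIP gives F = S · g_PLN/g_USD, so g_PLN/g_USD = 5.31872/5.2919 = 1.0050681.
The PLN side grows by 1 + 0.0313×1 = 1.031300.
So the USD growth factor = 1.0260996.
r = (1.0260996 − 1)/1 = 0.026100 → 2.61%.

2.61%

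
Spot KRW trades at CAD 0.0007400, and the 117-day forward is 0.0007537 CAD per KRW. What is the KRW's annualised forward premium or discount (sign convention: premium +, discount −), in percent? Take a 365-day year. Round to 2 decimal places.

+5.78%

T = 117/365 years.
(F − S)/S = (0.0007537 − 0.00074)/0.00074 = 0.0185135.
Annualise by dividing by T: 0.0185135 / (117/365) = 0.057756 → 5.78%.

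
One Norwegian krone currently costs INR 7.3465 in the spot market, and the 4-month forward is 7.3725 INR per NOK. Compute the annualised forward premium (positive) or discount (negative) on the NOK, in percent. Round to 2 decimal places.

+1.06%

T = 4/12 years.
(F − S)/S = (7.3725 − 7.3465)/7.3465 = 0.0035391.
Per annum: 0.0035391 / (4/12) = 0.010617 = 1.06%.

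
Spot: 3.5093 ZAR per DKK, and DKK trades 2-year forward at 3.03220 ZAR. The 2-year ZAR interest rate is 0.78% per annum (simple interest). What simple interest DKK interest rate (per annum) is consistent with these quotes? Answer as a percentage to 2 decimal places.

T = 2 years.
By CIP, F/S equals the ZAR-to-DKK growth ratio: 3.0322/3.5093 = 0.8640470.
The ZAR side grows by 1 + 0.0078×2 = 1.015600.
Hence g_DKK = 1.175399.
(1.175399 − 1)/T = 0.087700, i.e. 8.77%.

8.77%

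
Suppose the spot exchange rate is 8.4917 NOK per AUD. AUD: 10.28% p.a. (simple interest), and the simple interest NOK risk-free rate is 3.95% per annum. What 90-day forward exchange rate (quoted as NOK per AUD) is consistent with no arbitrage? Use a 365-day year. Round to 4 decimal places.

T = 90/365 years.
NOK accumulates by 1 + 0.0395×90/365 = 1.0097397.
Growth of 1 AUD over T: 1 + 0.1028×90/365 = 1.0253479.
CIP: F = S · (grow NOK)/(grow AUD) = 8.4917 × 1.0097397/1.0253479 = 8.362436 NOK per AUD.

8.3624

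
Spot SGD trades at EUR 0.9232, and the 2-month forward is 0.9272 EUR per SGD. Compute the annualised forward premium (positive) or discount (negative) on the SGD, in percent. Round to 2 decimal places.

T = 2/12 years.
(F − S)/S = (0.9272 − 0.9232)/0.9232 = 0.0043328.
Per annum: 0.0043328 / (2/12) = 0.025997 = 2.60%.

+2.60%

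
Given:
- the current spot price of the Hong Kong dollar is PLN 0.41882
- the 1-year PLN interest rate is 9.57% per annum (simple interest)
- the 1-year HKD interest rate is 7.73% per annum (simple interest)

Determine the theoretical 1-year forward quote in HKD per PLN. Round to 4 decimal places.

2.3476

T = 1 year.
PLN accumulates by 1 + 0.0957×1 = 1.095700.
HKD accumulates by 1 + 0.0773×1 = 1.077300.
Forward (PLN per HKD) = 0.41882 × 1.095700 / 1.077300 = 0.4259733.
Quoted the other way: 1/0.4259733 = 2.3476 HKD per PLN.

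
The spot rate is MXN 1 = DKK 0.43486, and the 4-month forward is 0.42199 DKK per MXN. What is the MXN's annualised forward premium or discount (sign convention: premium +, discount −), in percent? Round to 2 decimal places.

T = 4/12 years.
(F − S)/S = (0.42199 − 0.43486)/0.43486 = -0.0295957.
Per annum: -0.0295957 / (4/12) = -0.088787 = -8.88%.

-8.88%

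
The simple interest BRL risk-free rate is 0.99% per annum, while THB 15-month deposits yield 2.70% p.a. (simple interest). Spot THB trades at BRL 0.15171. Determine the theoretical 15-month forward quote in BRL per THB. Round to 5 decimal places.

0.14857

T = 15/12 years.
BRL accumulates by 1 + 0.0099×15/12 = 1.012375.
THB accumulates by 1 + 0.0270×15/12 = 1.033750.
So F = 0.15171 × 1.012375 / 1.033750 = 0.1485731 (BRL/THB).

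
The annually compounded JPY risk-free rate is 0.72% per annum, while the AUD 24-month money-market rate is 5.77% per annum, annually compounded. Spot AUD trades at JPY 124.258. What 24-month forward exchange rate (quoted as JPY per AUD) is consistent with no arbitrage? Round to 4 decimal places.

T = 2 years.
JPY growth factor: (1 + 0.0072)^2 = 1.01445184.
AUD growth factor: (1 + 0.0577)^2 = 1.11872929.
Forward (JPY per AUD) = 124.258 × 1.01445184 / 1.11872929 = 112.675835.

112.6758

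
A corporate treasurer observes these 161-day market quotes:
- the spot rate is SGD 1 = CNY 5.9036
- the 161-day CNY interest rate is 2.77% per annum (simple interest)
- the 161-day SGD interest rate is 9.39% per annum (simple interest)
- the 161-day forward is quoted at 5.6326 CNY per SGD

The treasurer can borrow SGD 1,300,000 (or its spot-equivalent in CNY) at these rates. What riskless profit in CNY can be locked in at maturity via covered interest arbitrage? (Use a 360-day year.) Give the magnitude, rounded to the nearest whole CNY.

CNY 139,877

T = 161/360 years.
Invest the SGD and cover forward: 1,300,000 × 1.041994167 × 5.6326 = CNY 7,629,877.25.
Convert at spot and invest in CNY: 1,300,000 × 5.9036 × 1.012388056 = CNY 7,769,754.37.
The quoted forward undervalues SGD, so borrow SGD, convert to CNY at spot, deposit the CNY at 2.77%, and buy SGD forward at 5.6326 to cover the loan.
Profit = 7,769,754.37 − 7,629,877.25 = CNY 139,877.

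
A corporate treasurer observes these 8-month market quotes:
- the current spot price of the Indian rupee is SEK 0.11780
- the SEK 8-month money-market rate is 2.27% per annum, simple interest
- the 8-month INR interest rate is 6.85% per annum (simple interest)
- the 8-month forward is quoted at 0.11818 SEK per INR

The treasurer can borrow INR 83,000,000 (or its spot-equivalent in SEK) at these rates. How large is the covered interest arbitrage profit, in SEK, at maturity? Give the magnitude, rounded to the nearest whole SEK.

T = 8/12 years.
Invest the INR and cover forward: 83,000,000 × 1.045666667 × 0.11818 = SEK 10,256,881.60.
Convert at spot and invest in SEK: 83,000,000 × 0.11780 × 1.015133333 = SEK 9,925,364.65.
The quoted forward overvalues INR, so borrow SEK, buy INR at spot, deposit the INR at 6.85%, and sell the proceeds forward at 0.11818.
Profit = 10,256,881.60 − 9,925,364.65 = SEK 331,517.

SEK 331,517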